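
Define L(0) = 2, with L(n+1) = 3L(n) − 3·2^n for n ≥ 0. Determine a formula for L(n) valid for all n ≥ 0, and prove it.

Claim: L(n) = -3^n + 3·2^n.

Base case: L(0) = 2, and -3^0 + 3·2^0 = -1 + 3 = 2.
Assume L(m) = -3^m + 3·2^m for some m ≥ 0.
Then L(m+1) = 3L(m) − 3·2^m = 3·(-3^m + 3·2^m) − 3·2^m = -3^{m+1} + 9·2^m − 3·2^m = -3^{m+1} + 6·2^m = -3^{m+1} + 3·2^{m+1}.
By induction, L(n) = -3^n + 3·2^n for all n ≥ 0.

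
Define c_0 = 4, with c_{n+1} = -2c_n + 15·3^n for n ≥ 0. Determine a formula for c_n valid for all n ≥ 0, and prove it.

Claim: c_n = (-2)^n + 3·3^n.

Base case: c_0 = 4, and (-2)^0 + 3·3^0 = 1 + 3 = 4.
Assume c_j = (-2)^j + 3·3^j for some j ≥ 0.
Then c_{j+1} = -2c_j + 15·3^j = -2·((-2)^j + 3·3^j) + 15·3^j = (-2)^{j+1} − 6·3^j + 15·3^j = (-2)^{j+1} + 9·3^j = (-2)^{j+1} + 3·3^{j+1}.
By induction, c_n = (-2)^n + 3·3^n for all n ≥ 0.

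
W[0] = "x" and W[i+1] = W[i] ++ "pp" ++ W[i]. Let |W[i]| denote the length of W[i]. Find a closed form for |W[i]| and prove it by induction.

Claim: |W[i]| = 3·2^i − 2.

Base case: |W[0]| = 1, and 3·2^0 − 2 = 1.
Assume |W[k]| = 3·2^k − 2.
Then |W[k+1]| = |W[k]| + 2 + |W[k]| = 2|W[k]| + 2 = 2(3·2^k − 2) + 2 = 3·2^{k+1} − 4 + 2 = 3·2^{k+1} − 2.
Hence |W[i]| = 3·2^i − 2 for every i ≥ 0, by induction.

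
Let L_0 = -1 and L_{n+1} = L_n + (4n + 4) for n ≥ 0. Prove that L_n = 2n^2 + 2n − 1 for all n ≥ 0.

Base case: L_0 = -1, and 2·0^2 + 2·0 − 1 = -1.
Assume L_j = 2j^2 + 2j − 1.
Then L_{j+1} = L_j + (4j + 4) = (2j^2 + 2j − 1) + (4j + 4) = 2j^2 + 6j + 3,
and 2·(j+1)^2 + 2·(j+1) − 1 = 2j^2 + 6j + 3.
This completes the inductive step, so L_n = 2n^2 + 2n − 1 for all n ≥ 0.

L_n = 2n^2 + 2n − 1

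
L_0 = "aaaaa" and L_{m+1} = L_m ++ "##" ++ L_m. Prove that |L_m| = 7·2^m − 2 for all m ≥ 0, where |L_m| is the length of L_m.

Base case: |L_0| = 5, and 7·2^0 − 2 = 5.
Assume |L_j| = 7·2^j − 2.
Then |L_{j+1}| = |L_j| + 2 + |L_j| = 2|L_j| + 2 = 2(7·2^j − 2) + 2 = 7·2^{j+1} − 4 + 2 = 7·2^{j+1} − 2.
Hence |L_m| = 7·2^m − 2 for every m ≥ 0, by induction.

|L_m| = 7·2^m − 2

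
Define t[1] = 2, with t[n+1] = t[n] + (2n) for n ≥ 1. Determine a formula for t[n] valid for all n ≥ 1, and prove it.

Claim: t[n] = n^2 − n + 2.

Base case: t[1] = 2, and 1^2 − 1 + 2 = 2.
Assume t[j] = j^2 − j + 2.
Then t[j+1] = t[j] + (2j) = (j^2 − j + 2) + (2j) = j^2 + j + 2,
and (j+1)^2 − (j+1) + 2 = j^2 + j + 2.
This completes the inductive step, so t[n] = n^2 − n + 2 for all n ≥ 1.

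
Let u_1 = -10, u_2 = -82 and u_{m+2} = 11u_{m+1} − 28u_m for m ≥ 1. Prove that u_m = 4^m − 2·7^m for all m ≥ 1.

Base cases: u_1 = -10 and 4^1 − 2·7^1 = -10; u_2 = -82 and 4^2 − 2·7^2 = -82.
Assume u_j = 4^j − 2·7^j for all 1 ≤ j ≤ r, where r ≥ 2.
Then u_{r+1} = 11u_r − 28u_{r−1} = 11·(4^r − 2·7^r) − 28·(4^{r−1} − 2·7^{r−1}) = (11·4 − 28)4^{r−1} − 2·(11·7 − 28)7^{r−1} = 16·4^{r−1} − 98·7^{r−1} = 4^{r+1} − 2·7^{r+1}.
By strong induction, u_m = 4^m − 2·7^m for all m ≥ 1.

u_m = 4^m − 2·7^m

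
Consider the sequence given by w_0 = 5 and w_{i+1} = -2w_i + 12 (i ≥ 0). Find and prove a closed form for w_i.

Claim: w_i = (-2)^i + 4.

Base case: w_0 = 5, and (-2)^0 + 4 = 1 + 4 = 5.
Assume w_k = (-2)^k + 4 for some k ≥ 0.
Then w_{k+1} = -2w_k + 12 = -2·((-2)^k + 4) + 12 = -2·(-2)^k − 8 + 12 = (-2)^{k+1} + 4.
So the formula holds for k+1, and by induction w_i = (-2)^i + 4 for all i ≥ 0.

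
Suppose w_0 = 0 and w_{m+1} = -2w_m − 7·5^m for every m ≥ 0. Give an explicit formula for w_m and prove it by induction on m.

Claim: w_m = (-2)^m − 5^m.

Base case: w_0 = 0, and (-2)^0 − 5^0 = 1 − 1 = 0.
Assume w_j = (-2)^j − 5^j for some j ≥ 0.
Then w_{j+1} = -2w_j − 7·5^j = -2·((-2)^j − 5^j) − 7·5^j = (-2)^{j+1} + 2·5^j − 7·5^j = (-2)^{j+1} − 5·5^j = (-2)^{j+1} − 5^{j+1}.
By induction, w_m = (-2)^m − 5^m for all m ≥ 0.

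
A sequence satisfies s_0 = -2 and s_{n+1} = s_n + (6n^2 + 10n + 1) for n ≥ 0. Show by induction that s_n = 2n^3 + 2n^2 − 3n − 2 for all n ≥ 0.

Base case: s_0 = -2, and 2·0^3 + 2·0^2 − 3·0 − 2 = -2.
Assume s_k = 2k^3 + 2k^2 − 3k − 2.
Then s_{k+1} = s_k + (6k^2 + 10k + 1) = (2k^3 + 2k^2 − 3k − 2) + (6k^2 + 10k + 1) = 2k^3 + 8k^2 + 7k − 1,
and 2·(k+1)^3 + 2·(k+1)^2 − 3·(k+1) − 2 = 2k^3 + 8k^2 + 7k − 1.
This completes the inductive step, so s_n = 2n^3 + 2n^2 − 3n − 2 for all n ≥ 0.

s_n = 2n^3 + 2n^2 − 3n − 2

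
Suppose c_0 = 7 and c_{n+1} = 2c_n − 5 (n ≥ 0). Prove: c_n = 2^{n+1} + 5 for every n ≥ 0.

Base case: c_0 = 7, and 2^{0+1} + 5 = 2 + 5 = 7.
Assume c_r = 2^{r+1} + 5 for some r ≥ 0.
Then c_{r+1} = 2c_r − 5 = 2·(2^{r+1} + 5) − 5 = 2^{r+2} + 10 − 5 = 2^{r+2} + 5.
Hence c_n = 2^{n+1} + 5 for every n ≥ 0, by induction.

c_n = 2^{n+1} + 5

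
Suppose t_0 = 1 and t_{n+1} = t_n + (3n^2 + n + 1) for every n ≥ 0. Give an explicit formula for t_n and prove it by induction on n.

Claim: t_n = n^3 − n^2 + n + 1.

Base case: t_0 = 1, and 0^3 − 0^2 + 0 + 1 = 1.
Assume t_r = r^3 − r^2 + r + 1.
Then t_{r+1} = t_r + (3r^2 + r + 1) = (r^3 − r^2 + r + 1) + (3r^2 + r + 1) = r^3 + 2r^2 + 2r + 2,
and (r+1)^3 − (r+1)^2 + (r+1) + 1 = r^3 + 2r^2 + 2r + 2.
By induction, t_n = n^3 − n^2 + n + 1 for all n ≥ 0.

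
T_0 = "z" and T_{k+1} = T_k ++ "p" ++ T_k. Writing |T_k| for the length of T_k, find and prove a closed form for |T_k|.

Claim: |T_k| = 2^{k+1} − 1.

Base case: |T_0| = 1, and 2^{0+1} − 1 = 1.
Assume |T_r| = 2^{r+1} − 1.
Then |T_{r+1}| = |T_r| + 1 + |T_r| = 2|T_r| + 1 = 2(2^{r+1} − 1) + 1 = 2^{r+2} − 2 + 1 = 2^{r+2} − 1.
This completes the inductive step, so |T_k| = 2^{k+1} − 1 for all k ≥ 0.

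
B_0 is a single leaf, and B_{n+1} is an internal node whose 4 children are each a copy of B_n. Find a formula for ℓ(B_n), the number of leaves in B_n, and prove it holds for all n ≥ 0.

Claim: ℓ(B_n) = 4^n.

Base case: ℓ(B_0) = 1, and 4^0 = 1.
Assume ℓ(B_j) = 4^j.
Then ℓ(B_{j+1}) = 4·ℓ(B_j) = 4·4^j = 4^{j+1}.
This completes the inductive step, so ℓ(B_n) = 4^n for all n ≥ 0.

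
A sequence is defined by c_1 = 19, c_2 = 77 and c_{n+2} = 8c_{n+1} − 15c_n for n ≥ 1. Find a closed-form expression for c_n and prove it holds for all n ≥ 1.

Claim: c_n = 3·3^n + 2·5^n.

Base cases: c_1 = 19 and 3·3^1 + 2·5^1 = 19; c_2 = 77 and 3·3^2 + 2·5^2 = 77.
Assume c_i = 3·3^i + 2·5^i for all 1 ≤ i ≤ j, where j ≥ 2.
Then c_{j+1} = 8c_j − 15c_{j−1} = 8·(3·3^j + 2·5^j) − 15·(3·3^{j−1} + 2·5^{j−1}) = 3·(8·3 − 15)3^{j−1} + 2·(8·5 − 15)5^{j−1} = 27·3^{j−1} + 50·5^{j−1} = 3·3^{j+1} + 2·5^{j+1}.
This completes the inductive step, so c_n = 3·3^n + 2·5^n for all n ≥ 1.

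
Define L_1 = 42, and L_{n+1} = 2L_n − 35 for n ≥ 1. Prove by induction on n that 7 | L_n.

Base case: L_1 = 42 = 7·6, so 7 | L_1.
Assume 7 | L_m, so L_m = 7t for some integer t.
Then L_{m+1} = 2L_m − 35 = 2·(7t) − 35 = 7(2t − 5), so 7 | L_{m+1}.
By induction, 7 | L_n for all n ≥ 1.

7 | L_n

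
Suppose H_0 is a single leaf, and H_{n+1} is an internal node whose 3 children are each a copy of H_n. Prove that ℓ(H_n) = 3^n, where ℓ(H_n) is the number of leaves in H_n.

Base case: ℓ(H_0) = 1, and 3^0 = 1.
Assume ℓ(H_j) = 3^j.
Then ℓ(H_{j+1}) = 3·ℓ(H_j) = 3·3^j = 3^{j+1}.
So the formula holds for j+1, and by induction ℓ(H_n) = 3^n for all n ≥ 0.

ℓ(H_n) = 3^n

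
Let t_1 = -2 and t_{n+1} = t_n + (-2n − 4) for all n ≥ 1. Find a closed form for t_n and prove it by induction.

Claim: t_n = -n^2 − 3n + 2.

Base case: t_1 = -2, and -1^2 − 3·1 + 2 = -2.
Assume t_j = -j^2 − 3j + 2.
Then t_{j+1} = t_j + (-2j − 4) = (-j^2 − 3j + 2) + (-2j − 4) = -j^2 − 5j − 2,
and -(j+1)^2 − 3·(j+1) + 2 = -j^2 − 5j − 2.
This completes the inductive step, so t_n = -n^2 − 3n + 2 for all n ≥ 1.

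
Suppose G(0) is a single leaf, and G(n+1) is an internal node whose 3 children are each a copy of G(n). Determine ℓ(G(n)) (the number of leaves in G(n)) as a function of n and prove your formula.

Claim: ℓ(G(n)) = 3^n.

Base case: ℓ(G(0)) = 1, and 3^0 = 1.
Assume ℓ(G(k)) = 3^k.
Then ℓ(G(k+1)) = 3·ℓ(G(k)) = 3·3^k = 3^{k+1}.
So the formula holds for k+1, and by induction ℓ(G(n)) = 3^n for all n ≥ 0.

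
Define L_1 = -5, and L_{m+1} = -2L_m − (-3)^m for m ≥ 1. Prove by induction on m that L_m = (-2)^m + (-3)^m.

Base case: L_1 = -5, and (-2)^1 + (-3)^1 = -2 − 3 = -5.
Assume L_j = (-2)^j + (-3)^j for some j ≥ 1.
Then L_{j+1} = -2L_j − (-3)^j = -2·((-2)^j + (-3)^j) − (-3)^j = (-2)^{j+1} − 2·(-3)^j − (-3)^j = (-2)^{j+1} − 3·(-3)^j = (-2)^{j+1} + (-3)^{j+1}.
This completes the inductive step, so L_m = (-2)^m + (-3)^m for all m ≥ 1.

L_m = (-2)^m + (-3)^m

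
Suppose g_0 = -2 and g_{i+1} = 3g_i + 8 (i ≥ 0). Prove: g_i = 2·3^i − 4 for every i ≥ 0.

Base case: g_0 = -2, and 2·3^0 − 4 = 2 − 4 = -2.
Assume g_m = 2·3^m − 4 for some m ≥ 0.
Then g_{m+1} = 3g_m + 8 = 3·(2·3^m − 4) + 8 = 6·3^m − 12 + 8 = 2·3^{m+1} − 4.
By induction, g_i = 2·3^i − 4 for all i ≥ 0.

g_i = 2·3^i − 4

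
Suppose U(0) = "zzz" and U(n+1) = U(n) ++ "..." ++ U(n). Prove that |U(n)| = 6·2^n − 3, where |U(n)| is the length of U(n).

Base case: |U(0)| = 3, and 6·2^0 − 3 = 3.
Assume |U(j)| = 6·2^j − 3.
Then |U(j+1)| = |U(j)| + 3 + |U(j)| = 2|U(j)| + 3 = 2(6·2^j − 3) + 3 = 6·2^{j+1} − 6 + 3 = 6·2^{j+1} − 3.
So the formula holds for j+1, and by induction |U(n)| = 6·2^n − 3 for all n ≥ 0.

|U(n)| = 6·2^n − 3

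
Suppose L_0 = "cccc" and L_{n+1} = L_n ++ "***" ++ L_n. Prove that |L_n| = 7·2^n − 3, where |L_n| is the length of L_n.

Base case: |L_0| = 4, and 7·2^0 − 3 = 4.
Assume |L_j| = 7·2^j − 3.
Then |L_{j+1}| = |L_j| + 3 + |L_j| = 2|L_j| + 3 = 2(7·2^j − 3) + 3 = 7·2^{j+1} − 6 + 3 = 7·2^{j+1} − 3.
Hence |L_n| = 7·2^n − 3 for every n ≥ 0, by induction.

|L_n| = 7·2^n − 3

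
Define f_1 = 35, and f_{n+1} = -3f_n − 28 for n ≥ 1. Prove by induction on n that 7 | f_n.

Base case: f_1 = 35 = 7·5, so 7 | f_1.
Assume 7 | f_k, so f_k = 7t for some integer t.
Then f_{k+1} = -3f_k − 28 = -3·(7t) − 28 = 7(-3t − 4), so 7 | f_{k+1}.
So the property holds for k+1, and by induction 7 | f_n for all n ≥ 1.

7 | f_n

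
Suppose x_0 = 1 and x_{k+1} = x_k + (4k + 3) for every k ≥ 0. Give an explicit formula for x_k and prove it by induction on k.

Claim: x_k = 2k^2 + k + 1.

Base case: x_0 = 1, and 2·0^2 + 0 + 1 = 1.
Assume x_m = 2m^2 + m + 1.
Then x_{m+1} = x_m + (4m + 3) = (2m^2 + m + 1) + (4m + 3) = 2m^2 + 5m + 4,
and 2·(m+1)^2 + (m+1) + 1 = 2m^2 + 5m + 4.
Hence x_k = 2k^2 + k + 1 for every k ≥ 0, by induction.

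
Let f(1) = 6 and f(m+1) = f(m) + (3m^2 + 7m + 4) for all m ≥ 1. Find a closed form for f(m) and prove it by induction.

Claim: f(m) = m^3 + 2m^2 + m + 2.

Base case: f(1) = 6, and 1^3 + 2·1^2 + 1 + 2 = 6.
Assume f(r) = r^3 + 2r^2 + r + 2.
Then f(r+1) = f(r) + (3r^2 + 7r + 4) = (r^3 + 2r^2 + r + 2) + (3r^2 + 7r + 4) = r^3 + 5r^2 + 8r + 6,
and (r+1)^3 + 2·(r+1)^2 + (r+1) + 2 = r^3 + 5r^2 + 8r + 6.
By induction, f(m) = m^3 + 2m^2 + m + 2 for all m ≥ 1.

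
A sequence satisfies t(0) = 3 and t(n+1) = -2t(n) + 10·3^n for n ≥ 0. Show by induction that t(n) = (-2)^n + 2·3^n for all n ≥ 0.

Base case: t(0) = 3, and (-2)^0 + 2·3^0 = 1 + 2 = 3.
Assume t(j) = (-2)^j + 2·3^j for some j ≥ 0.
Then t(j+1) = -2t(j) + 10·3^j = -2·((-2)^j + 2·3^j) + 10·3^j = (-2)^{j+1} − 4·3^j + 10·3^j = (-2)^{j+1} + 6·3^j = (-2)^{j+1} + 2·3^{j+1}.
So the formula holds for j+1, and by induction t(n) = (-2)^n + 2·3^n for all n ≥ 0.

t(n) = (-2)^n + 2·3^n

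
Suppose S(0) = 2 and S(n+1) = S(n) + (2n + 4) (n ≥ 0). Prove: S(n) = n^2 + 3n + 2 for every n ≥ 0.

Base case: S(0) = 2, and 0^2 + 3·0 + 2 = 2.
Assume S(k) = k^2 + 3k + 2.
Then S(k+1) = S(k) + (2k + 4) = (k^2 + 3k + 2) + (2k + 4) = k^2 + 5k + 6,
and (k+1)^2 + 3·(k+1) + 2 = k^2 + 5k + 6.
By induction, S(n) = n^2 + 3n + 2 for all n ≥ 0.

S(n) = n^2 + 3n + 2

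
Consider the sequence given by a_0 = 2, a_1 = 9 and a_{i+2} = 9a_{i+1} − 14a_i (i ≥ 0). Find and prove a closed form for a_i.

Claim: a_i = 2^i + 7^i.

Base cases: a_0 = 2 and 2^0 + 7^0 = 2; a_1 = 9 and 2^1 + 7^1 = 9.
Assume a_j = 2^j + 7^j for all 0 ≤ j ≤ k, where k ≥ 1.
Then a_{k+1} = 9a_k − 14a_{k−1} = 9·(2^k + 7^k) − 14·(2^{k−1} + 7^{k−1}) = (9·2 − 14)2^{k−1} + (9·7 − 14)7^{k−1} = 4·2^{k−1} + 49·7^{k−1} = 2^{k+1} + 7^{k+1}.
This completes the inductive step, so a_i = 2^i + 7^i for all i ≥ 0.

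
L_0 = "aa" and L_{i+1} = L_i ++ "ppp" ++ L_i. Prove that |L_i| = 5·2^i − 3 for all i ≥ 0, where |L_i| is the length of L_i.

Base case: |L_0| = 2, and 5·2^0 − 3 = 2.
Assume |L_r| = 5·2^r − 3.
Then |L_{r+1}| = |L_r| + 3 + |L_r| = 2|L_r| + 3 = 2(5·2^r − 3) + 3 = 5·2^{r+1} − 6 + 3 = 5·2^{r+1} − 3.
Hence |L_i| = 5·2^i − 3 for every i ≥ 0, by induction.

|L_i| = 5·2^i − 3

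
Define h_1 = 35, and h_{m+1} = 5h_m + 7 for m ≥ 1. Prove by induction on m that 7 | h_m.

Base case: h_1 = 35 = 7·5, so 7 | h_1.
Assume 7 | h_k, so h_k = 7t for some integer t.
Then h_{k+1} = 5h_k + 7 = 5·(7t) + 7 = 7(5t + 1), so 7 | h_{k+1}.
This completes the inductive step, so 7 | h_m for all m ≥ 1.

7 | h_m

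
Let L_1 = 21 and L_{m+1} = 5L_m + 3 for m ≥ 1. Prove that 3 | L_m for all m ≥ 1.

Base case: L_1 = 21 = 3·7, so 3 | L_1.
Assume 3 | L_r, so L_r = 3t for some integer t.
Then L_{r+1} = 5L_r + 3 = 5·(3t) + 3 = 3(5t + 1), so 3 | L_{r+1}.
So the property holds for r+1, and by induction 3 | L_m for all m ≥ 1.

3 | L_m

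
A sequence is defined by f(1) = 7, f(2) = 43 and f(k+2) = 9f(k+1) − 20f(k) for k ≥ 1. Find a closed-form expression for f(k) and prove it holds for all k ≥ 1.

Claim: f(k) = 3·5^k − 2·4^k.

Base cases: f(1) = 7 and 3·5^1 − 2·4^1 = 7; f(2) = 43 and 3·5^2 − 2·4^2 = 43.
Assume f(j) = 3·5^j − 2·4^j for all 1 ≤ j ≤ m, where m ≥ 2.
Then f(m+1) = 9f(m) − 20f(m−1) = 9·(3·5^m − 2·4^m) − 20·(3·5^{m−1} − 2·4^{m−1}) = 3·(9·5 − 20)5^{m−1} − 2·(9·4 − 20)4^{m−1} = 75·5^{m−1} − 32·4^{m−1} = 3·5^{m+1} − 2·4^{m+1}.
Hence f(k) = 3·5^k − 2·4^k for every k ≥ 1, by strong induction.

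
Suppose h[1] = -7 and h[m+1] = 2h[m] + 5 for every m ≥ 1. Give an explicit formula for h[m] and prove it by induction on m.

Claim: h[m] = -2^m − 5.

Base case: h[1] = -7, and -2^1 − 5 = -2 − 5 = -7.
Assume h[j] = -2^j − 5 for some j ≥ 1.
Then h[j+1] = 2h[j] + 5 = 2·(-2^j − 5) + 5 = -2^{j+1} − 10 + 5 = -2^{j+1} − 5.
Hence h[m] = -2^m − 5 for every m ≥ 1, by induction.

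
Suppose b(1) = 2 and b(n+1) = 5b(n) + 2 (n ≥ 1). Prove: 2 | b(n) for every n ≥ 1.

Base case: b(1) = 2 = 2·1, so 2 | b(1).
Assume 2 | b(k), so b(k) = 2t for some integer t.
Then b(k+1) = 5b(k) + 2 = 5·(2t) + 2 = 2(5t + 1), so 2 | b(k+1).
Hence 2 | b(n) for every n ≥ 1, by induction.

2 | b(n)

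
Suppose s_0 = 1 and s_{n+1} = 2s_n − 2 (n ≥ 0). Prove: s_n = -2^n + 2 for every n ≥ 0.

Base case: s_0 = 1, and -2^0 + 2 = -1 + 2 = 1.
Assume s_r = -2^r + 2 for some r ≥ 0.
Then s_{r+1} = 2s_r − 2 = 2·(-2^r + 2) − 2 = -2^{r+1} + 4 − 2 = -2^{r+1} + 2.
So the formula holds for r+1, and by induction s_n = -2^n + 2 for all n ≥ 0.

s_n = -2^n + 2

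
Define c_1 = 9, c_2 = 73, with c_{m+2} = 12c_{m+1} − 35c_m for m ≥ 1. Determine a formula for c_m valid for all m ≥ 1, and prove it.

Claim: c_m = 2·7^m − 5^m.

Base cases: c_1 = 9 and 2·7^1 − 5^1 = 9; c_2 = 73 and 2·7^2 − 5^2 = 73.
Assume c_j = 2·7^j − 5^j for all 1 ≤ j ≤ k, where k ≥ 2.
Then c_{k+1} = 12c_k − 35c_{k−1} = 12·(2·7^k − 5^k) − 35·(2·7^{k−1} − 5^{k−1}) = 2·(12·7 − 35)7^{k−1} − (12·5 − 35)5^{k−1} = 98·7^{k−1} − 25·5^{k−1} = 2·7^{k+1} − 5^{k+1}.
This completes the inductive step, so c_m = 2·7^m − 5^m for all m ≥ 1.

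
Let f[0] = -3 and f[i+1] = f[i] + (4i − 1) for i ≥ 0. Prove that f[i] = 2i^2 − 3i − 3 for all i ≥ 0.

Base case: f[0] = -3, and 2·0^2 − 3·0 − 3 = -3.
Assume f[r] = 2r^2 − 3r − 3.
Then f[r+1] = f[r] + (4r − 1) = (2r^2 − 3r − 3) + (4r − 1) = 2r^2 + r − 4,
and 2·(r+1)^2 − 3·(r+1) − 3 = 2r^2 + r − 4.
Hence f[i] = 2i^2 − 3i − 3 for every i ≥ 0, by induction.

f[i] = 2i^2 − 3i − 3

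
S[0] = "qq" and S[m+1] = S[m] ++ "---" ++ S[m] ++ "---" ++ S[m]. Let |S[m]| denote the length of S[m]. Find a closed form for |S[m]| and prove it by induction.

Claim: |S[m]| = 5·3^m − 3.

Base case: |S[0]| = 2, and 5·3^0 − 3 = 2.
Assume |S[k]| = 5·3^k − 3.
Then |S[k+1]| = 3|S[k]| + 6 = 3(5·3^k − 3) + 6 = 5·3^{k+1} − 9 + 6 = 5·3^{k+1} − 3.
Hence |S[m]| = 5·3^m − 3 for every m ≥ 0, by induction.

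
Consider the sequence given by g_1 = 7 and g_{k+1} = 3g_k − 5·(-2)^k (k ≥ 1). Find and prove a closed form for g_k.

Claim: g_k = 3·3^k + (-2)^k.

Base case: g_1 = 7, and 3·3^1 + (-2)^1 = 9 − 2 = 7.
Assume g_j = 3·3^j + (-2)^j for some j ≥ 1.
Then g_{j+1} = 3g_j − 5·(-2)^j = 3·(3·3^j + (-2)^j) − 5·(-2)^j = 3·3^{j+1} + 3·(-2)^j − 5·(-2)^j = 3·3^{j+1} − 2·(-2)^j = 3·3^{j+1} + (-2)^{j+1}.
This completes the inductive step, so g_k = 3·3^k + (-2)^k for all k ≥ 1.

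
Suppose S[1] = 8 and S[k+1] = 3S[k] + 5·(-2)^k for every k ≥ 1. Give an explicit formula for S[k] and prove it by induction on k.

Claim: S[k] = 2·3^k − (-2)^k.

Base case: S[1] = 8, and 2·3^1 − (-2)^1 = 6 + 2 = 8.
Assume S[j] = 2·3^j − (-2)^j for some j ≥ 1.
Then S[j+1] = 3S[j] + 5·(-2)^j = 3·(2·3^j − (-2)^j) + 5·(-2)^j = 2·3^{j+1} − 3·(-2)^j + 5·(-2)^j = 2·3^{j+1} + 2·(-2)^j = 2·3^{j+1} − (-2)^{j+1}.
So the formula holds for j+1, and by induction S[k] = 2·3^k − (-2)^k for all k ≥ 1.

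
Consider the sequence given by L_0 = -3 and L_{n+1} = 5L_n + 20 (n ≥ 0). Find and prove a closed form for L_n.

Claim: L_n = 2·5^n − 5.

Base case: L_0 = -3, and 2·5^0 − 5 = 2 − 5 = -3.
Assume L_r = 2·5^r − 5 for some r ≥ 0.
Then L_{r+1} = 5L_r + 20 = 5·(2·5^r − 5) + 20 = 10·5^r − 25 + 20 = 2·5^{r+1} − 5.
This completes the inductive step, so L_n = 2·5^n − 5 for all n ≥ 0.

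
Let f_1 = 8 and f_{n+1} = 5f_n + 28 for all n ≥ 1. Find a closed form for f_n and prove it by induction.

Claim: f_n = 3·5^n − 7.

Base case: f_1 = 8, and 3·5^1 − 7 = 15 − 7 = 8.
Assume f_j = 3·5^j − 7 for some j ≥ 1.
Then f_{j+1} = 5f_j + 28 = 5·(3·5^j − 7) + 28 = 15·5^j − 35 + 28 = 3·5^{j+1} − 7.
This completes the inductive step, so f_n = 3·5^n − 7 for all n ≥ 1.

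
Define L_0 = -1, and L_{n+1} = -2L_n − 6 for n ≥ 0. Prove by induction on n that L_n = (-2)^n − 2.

Base case: L_0 = -1, and (-2)^0 − 2 = 1 − 2 = -1.
Assume L_m = (-2)^m − 2 for some m ≥ 0.
Then L_{m+1} = -2L_m − 6 = -2·((-2)^m − 2) − 6 = -2·(-2)^m + 4 − 6 = (-2)^{m+1} − 2.
By induction, L_n = (-2)^n − 2 for all n ≥ 0.

L_n = (-2)^n − 2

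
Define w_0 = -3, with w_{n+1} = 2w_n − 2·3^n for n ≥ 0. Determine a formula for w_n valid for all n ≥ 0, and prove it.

Claim: w_n = -2^n − 2·3^n.

Base case: w_0 = -3, and -2^0 − 2·3^0 = -1 − 2 = -3.
Assume w_r = -2^r − 2·3^r for some r ≥ 0.
Then w_{r+1} = 2w_r − 2·3^r = 2·(-2^r − 2·3^r) − 2·3^r = -2^{r+1} − 4·3^r − 2·3^r = -2^{r+1} − 6·3^r = -2^{r+1} − 2·3^{r+1}.
By induction, w_n = -2^n − 2·3^n for all n ≥ 0.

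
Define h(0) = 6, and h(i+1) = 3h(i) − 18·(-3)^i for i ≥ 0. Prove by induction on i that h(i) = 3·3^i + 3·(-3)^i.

Base case: h(0) = 6, and 3·3^0 + 3·(-3)^0 = 3 + 3 = 6.
Assume h(k) = 3·3^k + 3·(-3)^k for some k ≥ 0.
Then h(k+1) = 3h(k) − 18·(-3)^k = 3·(3·3^k + 3·(-3)^k) − 18·(-3)^k = 3·3^{k+1} + 9·(-3)^k − 18·(-3)^k = 3·3^{k+1} − 9·(-3)^k = 3·3^{k+1} + 3·(-3)^{k+1}.
So the formula holds for k+1, and by induction h(i) = 3·3^i + 3·(-3)^i for all i ≥ 0.

h(i) = 3·3^i + 3·(-3)^i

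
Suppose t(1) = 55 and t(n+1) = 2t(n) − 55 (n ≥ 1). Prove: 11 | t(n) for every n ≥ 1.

Base case: t(1) = 55 = 11·5, so 11 | t(1).
Assume 11 | t(r), so t(r) = 11s for some integer s.
Then t(r+1) = 2t(r) − 55 = 2·(11s) − 55 = 11(2s − 5), so 11 | t(r+1).
This completes the inductive step, so 11 | t(n) for all n ≥ 1.

11 | t(n)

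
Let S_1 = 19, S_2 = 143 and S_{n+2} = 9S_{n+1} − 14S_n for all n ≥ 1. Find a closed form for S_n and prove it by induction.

Claim: S_n = 3·7^n − 2^n.

Base cases: S_1 = 19 and 3·7^1 − 2^1 = 19; S_2 = 143 and 3·7^2 − 2^2 = 143.
Assume S_i = 3·7^i − 2^i for all 1 ≤ i ≤ j, where j ≥ 2.
Then S_{j+1} = 9S_j − 14S_{j−1} = 9·(3·7^j − 2^j) − 14·(3·7^{j−1} − 2^{j−1}) = 3·(9·7 − 14)7^{j−1} − (9·2 − 14)2^{j−1} = 147·7^{j−1} − 4·2^{j−1} = 3·7^{j+1} − 2^{j+1}.
Hence S_n = 3·7^n − 2^n for every n ≥ 1, by strong induction.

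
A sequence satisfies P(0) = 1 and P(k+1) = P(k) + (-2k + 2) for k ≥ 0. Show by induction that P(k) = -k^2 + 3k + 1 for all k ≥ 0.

Base case: P(0) = 1, and -0^2 + 3·0 + 1 = 1.
Assume P(r) = -r^2 + 3r + 1.
Then P(r+1) = P(r) + (-2r + 2) = (-r^2 + 3r + 1) + (-2r + 2) = -r^2 + r + 3,
and -(r+1)^2 + 3·(r+1) + 1 = -r^2 + r + 3.
This completes the inductive step, so P(k) = -k^2 + 3k + 1 for all k ≥ 0.

P(k) = -k^2 + 3k + 1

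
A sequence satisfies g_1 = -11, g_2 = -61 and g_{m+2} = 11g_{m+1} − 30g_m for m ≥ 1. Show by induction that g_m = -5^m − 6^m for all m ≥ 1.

Base cases: g_1 = -11 and -5^1 − 6^1 = -11; g_2 = -61 and -5^2 − 6^2 = -61.
Assume g_j = -5^j − 6^j for all 1 ≤ j ≤ r, where r ≥ 2.
Then g_{r+1} = 11g_r − 30g_{r−1} = 11·(-5^r − 6^r) − 30·(-5^{r−1} − 6^{r−1}) = -(11·5 − 30)5^{r−1} − (11·6 − 30)6^{r−1} = -25·5^{r−1} − 36·6^{r−1} = -5^{r+1} − 6^{r+1}.
Hence g_m = -5^m − 6^m for every m ≥ 1, by strong induction.

g_m = -5^m − 6^m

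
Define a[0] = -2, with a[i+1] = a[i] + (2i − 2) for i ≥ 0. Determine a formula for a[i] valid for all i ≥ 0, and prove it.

Claim: a[i] = i^2 − 3i − 2.

Base case: a[0] = -2, and 0^2 − 3·0 − 2 = -2.
Assume a[j] = j^2 − 3j − 2.
Then a[j+1] = a[j] + (2j − 2) = (j^2 − 3j − 2) + (2j − 2) = j^2 − j − 4,
and (j+1)^2 − 3·(j+1) − 2 = j^2 − j − 4.
Hence a[i] = i^2 − 3i − 2 for every i ≥ 0, by induction.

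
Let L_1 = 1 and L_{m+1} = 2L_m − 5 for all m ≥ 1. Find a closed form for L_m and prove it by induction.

Claim: L_m = -2^{m+1} + 5.

Base case: L_1 = 1, and -2^{1+1} + 5 = -4 + 5 = 1.
Assume L_j = -2^{j+1} + 5 for some j ≥ 1.
Then L_{j+1} = 2L_j − 5 = 2·(-2^{j+1} + 5) − 5 = -2^{j+2} + 10 − 5 = -2^{j+2} + 5.
This completes the inductive step, so L_m = -2^{m+1} + 5 for all m ≥ 1.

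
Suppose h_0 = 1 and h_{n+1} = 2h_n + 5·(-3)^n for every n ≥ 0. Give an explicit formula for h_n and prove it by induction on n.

Claim: h_n = 2·2^n − (-3)^n.

Base case: h_0 = 1, and 2·2^0 − (-3)^0 = 2 − 1 = 1.
Assume h_r = 2·2^r − (-3)^r for some r ≥ 0.
Then h_{r+1} = 2h_r + 5·(-3)^r = 2·(2·2^r − (-3)^r) + 5·(-3)^r = 2·2^{r+1} − 2·(-3)^r + 5·(-3)^r = 2·2^{r+1} + 3·(-3)^r = 2·2^{r+1} − (-3)^{r+1}.
By induction, h_n = 2·2^n − (-3)^n for all n ≥ 0.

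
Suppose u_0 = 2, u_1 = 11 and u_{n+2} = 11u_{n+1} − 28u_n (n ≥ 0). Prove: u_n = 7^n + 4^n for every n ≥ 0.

Base cases: u_0 = 2 and 7^0 + 4^0 = 2; u_1 = 11 and 7^1 + 4^1 = 11.
Assume u_j = 7^j + 4^j for all 0 ≤ j ≤ r, where r ≥ 1.
Then u_{r+1} = 11u_r − 28u_{r−1} = 11·(7^r + 4^r) − 28·(7^{r−1} + 4^{r−1}) = (11·7 − 28)7^{r−1} + (11·4 − 28)4^{r−1} = 49·7^{r−1} + 16·4^{r−1} = 7^{r+1} + 4^{r+1}.
By strong induction, u_n = 7^n + 4^n for all n ≥ 0.

u_n = 7^n + 4^n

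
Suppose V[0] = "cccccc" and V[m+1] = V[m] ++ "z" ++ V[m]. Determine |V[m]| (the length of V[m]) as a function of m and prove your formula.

Claim: |V[m]| = 7·2^m − 1.

Base case: |V[0]| = 6, and 7·2^0 − 1 = 6.
Assume |V[r]| = 7·2^r − 1.
Then |V[r+1]| = |V[r]| + 1 + |V[r]| = 2|V[r]| + 1 = 2(7·2^r − 1) + 1 = 7·2^{r+1} − 2 + 1 = 7·2^{r+1} − 1.
So the formula holds for r+1, and by induction |V[m]| = 7·2^m − 1 for all m ≥ 0.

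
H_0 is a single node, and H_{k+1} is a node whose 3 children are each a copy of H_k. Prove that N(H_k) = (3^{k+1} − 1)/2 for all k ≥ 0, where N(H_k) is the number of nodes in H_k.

Base case: N(H_0) = 1, and (3^{0+1} − 1)/2 = 1.
Assume N(H_r) = (3^{r+1} − 1)/2.
Then N(H_{r+1}) = 1 + 3N(H_r) = 1 + 3·(3^{r+1} − 1)/2 = 1 + (3^{r+2} − 3)/2 = (2 + 3^{r+2} − 3)/2 = (3^{r+2} − 1)/2.
Hence N(H_k) = (3^{k+1} − 1)/2 for every k ≥ 0, by induction.

N(H_k) = (3^{k+1} − 1)/2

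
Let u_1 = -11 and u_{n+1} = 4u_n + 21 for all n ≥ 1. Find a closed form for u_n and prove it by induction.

Claim: u_n = -4^n − 7.

Base case: u_1 = -11, and -4^1 − 7 = -4 − 7 = -11.
Assume u_j = -4^j − 7 for some j ≥ 1.
Then u_{j+1} = 4u_j + 21 = 4·(-4^j − 7) + 21 = -4^{j+1} − 28 + 21 = -4^{j+1} − 7.
By induction, u_n = -4^n − 7 for all n ≥ 1.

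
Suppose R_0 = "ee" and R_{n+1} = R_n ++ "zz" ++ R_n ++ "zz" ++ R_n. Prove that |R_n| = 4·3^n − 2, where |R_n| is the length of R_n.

Base case: |R_0| = 2, and 4·3^0 − 2 = 2.
Assume |R_k| = 4·3^k − 2.
Then |R_{k+1}| = 3|R_k| + 4 = 3(4·3^k − 2) + 4 = 4·3^{k+1} − 6 + 4 = 4·3^{k+1} − 2.
So the formula holds for k+1, and by induction |R_n| = 4·3^n − 2 for all n ≥ 0.

|R_n| = 4·3^n − 2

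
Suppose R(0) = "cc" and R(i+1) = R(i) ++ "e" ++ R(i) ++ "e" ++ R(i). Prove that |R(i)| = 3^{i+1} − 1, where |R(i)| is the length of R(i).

Base case: |R(0)| = 2, and 3^{0+1} − 1 = 2.
Assume |R(m)| = 3^{m+1} − 1.
Then |R(m+1)| = 3|R(m)| + 2 = 3(3^{m+1} − 1) + 2 = 3^{m+2} − 3 + 2 = 3^{m+2} − 1.
So the formula holds for m+1, and by induction |R(i)| = 3^{i+1} − 1 for all i ≥ 0.

|R(i)| = 3^{i+1} − 1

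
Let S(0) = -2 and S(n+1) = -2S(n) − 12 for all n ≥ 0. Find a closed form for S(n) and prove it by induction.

Claim: S(n) = 2·(-2)^n − 4.

Base case: S(0) = -2, and 2·(-2)^0 − 4 = 2 − 4 = -2.
Assume S(m) = 2·(-2)^m − 4 for some m ≥ 0.
Then S(m+1) = -2S(m) − 12 = -2·(2·(-2)^m − 4) − 12 = -4·(-2)^m + 8 − 12 = 2·(-2)^{m+1} − 4.
This completes the inductive step, so S(n) = 2·(-2)^n − 4 for all n ≥ 0.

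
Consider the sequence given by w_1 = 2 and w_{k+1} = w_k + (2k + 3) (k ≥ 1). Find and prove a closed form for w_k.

Claim: w_k = k^2 + 2k − 1.

Base case: w_1 = 2, and 1^2 + 2·1 − 1 = 2.
Assume w_j = j^2 + 2j − 1.
Then w_{j+1} = w_j + (2j + 3) = (j^2 + 2j − 1) + (2j + 3) = j^2 + 4j + 2,
and (j+1)^2 + 2·(j+1) − 1 = j^2 + 4j + 2.
This completes the inductive step, so w_k = k^2 + 2k − 1 for all k ≥ 1.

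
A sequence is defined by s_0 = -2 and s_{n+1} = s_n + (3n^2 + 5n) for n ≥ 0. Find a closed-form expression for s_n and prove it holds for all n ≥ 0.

Claim: s_n = n^3 + n^2 − 2n − 2.

Base case: s_0 = -2, and 0^3 + 0^2 − 2·0 − 2 = -2.
Assume s_r = r^3 + r^2 − 2r − 2.
Then s_{r+1} = s_r + (3r^2 + 5r) = (r^3 + r^2 − 2r − 2) + (3r^2 + 5r) = r^3 + 4r^2 + 3r − 2,
and (r+1)^3 + (r+1)^2 − 2·(r+1) − 2 = r^3 + 4r^2 + 3r − 2.
By induction, s_n = n^3 + n^2 − 2n − 2 for all n ≥ 0.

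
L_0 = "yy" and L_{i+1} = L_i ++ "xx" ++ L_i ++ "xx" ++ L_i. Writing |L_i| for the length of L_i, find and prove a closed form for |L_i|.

Claim: |L_i| = 4·3^i − 2.

Base case: |L_0| = 2, and 4·3^0 − 2 = 2.
Assume |L_k| = 4·3^k − 2.
Then |L_{k+1}| = 3|L_k| + 4 = 3(4·3^k − 2) + 4 = 4·3^{k+1} − 6 + 4 = 4·3^{k+1} − 2.
This completes the inductive step, so |L_i| = 4·3^i − 2 for all i ≥ 0.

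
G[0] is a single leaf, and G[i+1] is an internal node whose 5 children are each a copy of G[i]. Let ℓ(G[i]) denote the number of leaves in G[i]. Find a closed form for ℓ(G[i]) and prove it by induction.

Claim: ℓ(G[i]) = 5^i.

Base case: ℓ(G[0]) = 1, and 5^0 = 1.
Assume ℓ(G[k]) = 5^k.
Then ℓ(G[k+1]) = 5·ℓ(G[k]) = 5·5^k = 5^{k+1}.
This completes the inductive step, so ℓ(G[i]) = 5^i for all i ≥ 0.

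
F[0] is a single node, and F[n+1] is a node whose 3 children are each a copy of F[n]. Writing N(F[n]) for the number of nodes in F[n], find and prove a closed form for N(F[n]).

Claim: N(F[n]) = (3^{n+1} − 1)/2.

Base case: N(F[0]) = 1, and (3^{0+1} − 1)/2 = 1.
Assume N(F[j]) = (3^{j+1} − 1)/2.
Then N(F[j+1]) = 1 + 3N(F[j]) = 1 + 3·(3^{j+1} − 1)/2 = 1 + (3^{j+2} − 3)/2 = (2 + 3^{j+2} − 3)/2 = (3^{j+2} − 1)/2.
By induction, N(F[n]) = (3^{n+1} − 1)/2 for all n ≥ 0.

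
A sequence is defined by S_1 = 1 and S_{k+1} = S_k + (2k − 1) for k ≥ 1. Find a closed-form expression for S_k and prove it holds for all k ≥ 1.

Claim: S_k = k^2 − 2k + 2.

Base case: S_1 = 1, and 1^2 − 2·1 + 2 = 1.
Assume S_j = j^2 − 2j + 2.
Then S_{j+1} = S_j + (2j − 1) = (j^2 − 2j + 2) + (2j − 1) = j^2 + 1,
and (j+1)^2 − 2·(j+1) + 2 = j^2 + 1.
By induction, S_k = k^2 − 2k + 2 for all k ≥ 1.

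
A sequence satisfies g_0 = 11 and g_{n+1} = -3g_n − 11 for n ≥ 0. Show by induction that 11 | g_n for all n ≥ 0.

Base case: g_0 = 11 = 11·1, so 11 | g_0.
Assume 11 | g_k, so g_k = 11t for some integer t.
Then g_{k+1} = -3g_k − 11 = -3·(11t) − 11 = 11(-3t − 1), so 11 | g_{k+1}.
Hence 11 | g_n for every n ≥ 0, by induction.

11 | g_n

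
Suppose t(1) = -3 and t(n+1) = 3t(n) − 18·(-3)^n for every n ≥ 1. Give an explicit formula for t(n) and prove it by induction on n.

Claim: t(n) = 2·3^n + 3·(-3)^n.

Base case: t(1) = -3, and 2·3^1 + 3·(-3)^1 = 6 − 9 = -3.
Assume t(r) = 2·3^r + 3·(-3)^r for some r ≥ 1.
Then t(r+1) = 3t(r) − 18·(-3)^r = 3·(2·3^r + 3·(-3)^r) − 18·(-3)^r = 2·3^{r+1} + 9·(-3)^r − 18·(-3)^r = 2·3^{r+1} − 9·(-3)^r = 2·3^{r+1} + 3·(-3)^{r+1}.
By induction, t(n) = 2·3^n + 3·(-3)^n for all n ≥ 1.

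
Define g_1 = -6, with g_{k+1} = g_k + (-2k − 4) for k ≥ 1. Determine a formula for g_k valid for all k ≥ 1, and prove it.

Claim: g_k = -k^2 − 3k − 2.

Base case: g_1 = -6, and -1^2 − 3·1 − 2 = -6.
Assume g_m = -m^2 − 3m − 2.
Then g_{m+1} = g_m + (-2m − 4) = (-m^2 − 3m − 2) + (-2m − 4) = -m^2 − 5m − 6,
and -(m+1)^2 − 3·(m+1) − 2 = -m^2 − 5m − 6.
This completes the inductive step, so g_k = -k^2 − 3k − 2 for all k ≥ 1.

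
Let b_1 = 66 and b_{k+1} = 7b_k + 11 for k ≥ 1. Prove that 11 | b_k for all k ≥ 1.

Base case: b_1 = 66 = 11·6, so 11 | b_1.
Assume 11 | b_j, so b_j = 11t for some integer t.
Then b_{j+1} = 7b_j + 11 = 7·(11t) + 11 = 11(7t + 1), so 11 | b_{j+1}.
This completes the inductive step, so 11 | b_k for all k ≥ 1.

11 | b_k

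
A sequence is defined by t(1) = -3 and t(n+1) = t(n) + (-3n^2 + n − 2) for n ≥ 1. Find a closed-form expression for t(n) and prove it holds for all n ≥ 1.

Claim: t(n) = -n^3 + 2n^2 − 3n − 1.

Base case: t(1) = -3, and -1^3 + 2·1^2 − 3·1 − 1 = -3.
Assume t(j) = -j^3 + 2j^2 − 3j − 1.
Then t(j+1) = t(j) + (-3j^2 + j − 2) = (-j^3 + 2j^2 − 3j − 1) + (-3j^2 + j − 2) = -j^3 − j^2 − 2j − 3,
and -(j+1)^3 + 2·(j+1)^2 − 3·(j+1) − 1 = -j^3 − j^2 − 2j − 3.
By induction, t(n) = -n^3 + 2n^2 − 3n − 1 for all n ≥ 1.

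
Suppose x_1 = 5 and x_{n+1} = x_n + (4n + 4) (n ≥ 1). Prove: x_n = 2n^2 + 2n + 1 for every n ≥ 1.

Base case: x_1 = 5, and 2·1^2 + 2·1 + 1 = 5.
Assume x_k = 2k^2 + 2k + 1.
Then x_{k+1} = x_k + (4k + 4) = (2k^2 + 2k + 1) + (4k + 4) = 2k^2 + 6k + 5,
and 2·(k+1)^2 + 2·(k+1) + 1 = 2k^2 + 6k + 5.
Hence x_n = 2n^2 + 2n + 1 for every n ≥ 1, by induction.

x_n = 2n^2 + 2n + 1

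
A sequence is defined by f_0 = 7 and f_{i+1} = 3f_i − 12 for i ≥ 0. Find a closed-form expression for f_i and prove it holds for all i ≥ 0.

Claim: f_i = 3^i + 6.

Base case: f_0 = 7, and 3^0 + 6 = 1 + 6 = 7.
Assume f_j = 3^j + 6 for some j ≥ 0.
Then f_{j+1} = 3f_j − 12 = 3·(3^j + 6) − 12 = 3^{j+1} + 18 − 12 = 3^{j+1} + 6.
So the formula holds for j+1, and by induction f_i = 3^i + 6 for all i ≥ 0.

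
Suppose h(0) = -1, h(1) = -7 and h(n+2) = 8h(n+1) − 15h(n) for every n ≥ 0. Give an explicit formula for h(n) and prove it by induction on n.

Claim: h(n) = 3^n − 2·5^n.

Base cases: h(0) = -1 and 3^0 − 2·5^0 = -1; h(1) = -7 and 3^1 − 2·5^1 = -7.
Assume h(j) = 3^j − 2·5^j for all 0 ≤ j ≤ m, where m ≥ 1.
Then h(m+1) = 8h(m) − 15h(m−1) = 8·(3^m − 2·5^m) − 15·(3^{m−1} − 2·5^{m−1}) = (8·3 − 15)3^{m−1} − 2·(8·5 − 15)5^{m−1} = 9·3^{m−1} − 50·5^{m−1} = 3^{m+1} − 2·5^{m+1}.
Hence h(n) = 3^n − 2·5^n for every n ≥ 0, by strong induction.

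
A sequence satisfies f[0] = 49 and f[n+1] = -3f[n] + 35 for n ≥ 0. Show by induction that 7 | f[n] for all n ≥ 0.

Base case: f[0] = 49 = 7·7, so 7 | f[0].
Assume 7 | f[r], so f[r] = 7t for some integer t.
Then f[r+1] = -3f[r] + 35 = -3·(7t) + 35 = 7(-3t + 5), so 7 | f[r+1].
So the property holds for r+1, and by induction 7 | f[n] for all n ≥ 0.

7 | f[n]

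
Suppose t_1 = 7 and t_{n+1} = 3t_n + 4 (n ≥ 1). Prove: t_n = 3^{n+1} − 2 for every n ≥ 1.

Base case: t_1 = 7, and 3^{1+1} − 2 = 9 − 2 = 7.
Assume t_j = 3^{j+1} − 2 for some j ≥ 1.
Then t_{j+1} = 3t_j + 4 = 3·(3^{j+1} − 2) + 4 = 3^{j+2} − 6 + 4 = 3^{j+2} − 2.
Hence t_n = 3^{n+1} − 2 for every n ≥ 1, by induction.

t_n = 3^{n+1} − 2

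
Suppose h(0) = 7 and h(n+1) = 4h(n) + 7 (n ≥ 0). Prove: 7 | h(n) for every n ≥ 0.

Base case: h(0) = 7 = 7·1, so 7 | h(0).
Assume 7 | h(m), so h(m) = 7t for some integer t.
Then h(m+1) = 4h(m) + 7 = 4·(7t) + 7 = 7(4t + 1), so 7 | h(m+1).
By induction, 7 | h(n) for all n ≥ 0.

7 | h(n)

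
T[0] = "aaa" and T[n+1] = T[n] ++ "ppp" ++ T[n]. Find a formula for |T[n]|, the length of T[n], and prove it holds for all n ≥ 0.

Claim: |T[n]| = 6·2^n − 3.

Base case: |T[0]| = 3, and 6·2^0 − 3 = 3.
Assume |T[k]| = 6·2^k − 3.
Then |T[k+1]| = |T[k]| + 3 + |T[k]| = 2|T[k]| + 3 = 2(6·2^k − 3) + 3 = 6·2^{k+1} − 6 + 3 = 6·2^{k+1} − 3.
This completes the inductive step, so |T[n]| = 6·2^n − 3 for all n ≥ 0.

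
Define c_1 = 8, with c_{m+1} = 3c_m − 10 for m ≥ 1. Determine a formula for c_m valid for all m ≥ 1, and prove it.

Claim: c_m = 3^m + 5.

Base case: c_1 = 8, and 3^1 + 5 = 3 + 5 = 8.
Assume c_r = 3^r + 5 for some r ≥ 1.
Then c_{r+1} = 3c_r − 10 = 3·(3^r + 5) − 10 = 3^{r+1} + 15 − 10 = 3^{r+1} + 5.
Hence c_m = 3^m + 5 for every m ≥ 1, by induction.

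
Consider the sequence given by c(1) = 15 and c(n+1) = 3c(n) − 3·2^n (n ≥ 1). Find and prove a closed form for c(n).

Claim: c(n) = 3·3^n + 3·2^n.

Base case: c(1) = 15, and 3·3^1 + 3·2^1 = 9 + 6 = 15.
Assume c(k) = 3·3^k + 3·2^k for some k ≥ 1.
Then c(k+1) = 3c(k) − 3·2^k = 3·(3·3^k + 3·2^k) − 3·2^k = 3·3^{k+1} + 9·2^k − 3·2^k = 3·3^{k+1} + 6·2^k = 3·3^{k+1} + 3·2^{k+1}.
By induction, c(n) = 3·3^n + 3·2^n for all n ≥ 1.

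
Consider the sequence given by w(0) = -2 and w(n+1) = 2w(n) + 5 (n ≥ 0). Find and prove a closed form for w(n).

Claim: w(n) = 3·2^n − 5.

Base case: w(0) = -2, and 3·2^0 − 5 = 3 − 5 = -2.
Assume w(r) = 3·2^r − 5 for some r ≥ 0.
Then w(r+1) = 2w(r) + 5 = 2·(3·2^r − 5) + 5 = 6·2^r − 10 + 5 = 3·2^{r+1} − 5.
So the formula holds for r+1, and by induction w(n) = 3·2^n − 5 for all n ≥ 0.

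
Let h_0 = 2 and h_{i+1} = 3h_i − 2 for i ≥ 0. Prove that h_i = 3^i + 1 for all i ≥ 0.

Base case: h_0 = 2, and 3^0 + 1 = 1 + 1 = 2.
Assume h_k = 3^k + 1 for some k ≥ 0.
Then h_{k+1} = 3h_k − 2 = 3·(3^k + 1) − 2 = 3^{k+1} + 3 − 2 = 3^{k+1} + 1.
Hence h_i = 3^i + 1 for every i ≥ 0, by induction.

h_i = 3^i + 1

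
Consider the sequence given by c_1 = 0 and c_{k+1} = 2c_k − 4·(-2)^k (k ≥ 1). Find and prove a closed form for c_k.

Claim: c_k = 2^k + (-2)^k.

Base case: c_1 = 0, and 2^1 + (-2)^1 = 2 − 2 = 0.
Assume c_m = 2^m + (-2)^m for some m ≥ 1.
Then c_{m+1} = 2c_m − 4·(-2)^m = 2·(2^m + (-2)^m) − 4·(-2)^m = 2^{m+1} + 2·(-2)^m − 4·(-2)^m = 2^{m+1} − 2·(-2)^m = 2^{m+1} + (-2)^{m+1}.
Hence c_k = 2^k + (-2)^k for every k ≥ 1, by induction.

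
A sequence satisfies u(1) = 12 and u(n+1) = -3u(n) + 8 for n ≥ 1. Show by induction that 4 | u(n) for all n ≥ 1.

Base case: u(1) = 12 = 4·3, so 4 | u(1).
Assume 4 | u(r), so u(r) = 4t for some integer t.
Then u(r+1) = -3u(r) + 8 = -3·(4t) + 8 = 4(-3t + 2), so 4 | u(r+1).
By induction, 4 | u(n) for all n ≥ 1.

4 | u(n)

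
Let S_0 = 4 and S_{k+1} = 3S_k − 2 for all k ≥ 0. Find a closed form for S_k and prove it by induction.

Claim: S_k = 3^{k+1} + 1.

Base case: S_0 = 4, and 3^{0+1} + 1 = 3 + 1 = 4.
Assume S_r = 3^{r+1} + 1 for some r ≥ 0.
Then S_{r+1} = 3S_r − 2 = 3·(3^{r+1} + 1) − 2 = 3^{r+2} + 3 − 2 = 3^{r+2} + 1.
Hence S_k = 3^{k+1} + 1 for every k ≥ 0, by induction.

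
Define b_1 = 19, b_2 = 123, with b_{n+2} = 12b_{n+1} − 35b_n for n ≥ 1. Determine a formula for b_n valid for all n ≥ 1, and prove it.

Claim: b_n = 2·7^n + 5^n.

Base cases: b_1 = 19 and 2·7^1 + 5^1 = 19; b_2 = 123 and 2·7^2 + 5^2 = 123.
Assume b_i = 2·7^i + 5^i for all 1 ≤ i ≤ j, where j ≥ 2.
Then b_{j+1} = 12b_j − 35b_{j−1} = 12·(2·7^j + 5^j) − 35·(2·7^{j−1} + 5^{j−1}) = 2·(12·7 − 35)7^{j−1} + (12·5 − 35)5^{j−1} = 98·7^{j−1} + 25·5^{j−1} = 2·7^{j+1} + 5^{j+1}.
Hence b_n = 2·7^n + 5^n for every n ≥ 1, by strong induction.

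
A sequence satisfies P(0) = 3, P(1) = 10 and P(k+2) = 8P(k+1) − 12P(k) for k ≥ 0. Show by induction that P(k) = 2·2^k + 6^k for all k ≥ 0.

Base cases: P(0) = 3 and 2·2^0 + 6^0 = 3; P(1) = 10 and 2·2^1 + 6^1 = 10.
Assume P(j) = 2·2^j + 6^j for all 0 ≤ j ≤ m, where m ≥ 1.
Then P(m+1) = 8P(m) − 12P(m−1) = 8·(2·2^m + 6^m) − 12·(2·2^{m−1} + 6^{m−1}) = 2·(8·2 − 12)2^{m−1} + (8·6 − 12)6^{m−1} = 8·2^{m−1} + 36·6^{m−1} = 2·2^{m+1} + 6^{m+1}.
So the formula holds for m+1, and by strong induction P(k) = 2·2^k + 6^k for all k ≥ 0.

P(k) = 2·2^k + 6^k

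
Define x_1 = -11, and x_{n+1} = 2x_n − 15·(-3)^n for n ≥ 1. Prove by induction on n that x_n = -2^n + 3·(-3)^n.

Base case: x_1 = -11, and -2^1 + 3·(-3)^1 = -2 − 9 = -11.
Assume x_j = -2^j + 3·(-3)^j for some j ≥ 1.
Then x_{j+1} = 2x_j − 15·(-3)^j = 2·(-2^j + 3·(-3)^j) − 15·(-3)^j = -2^{j+1} + 6·(-3)^j − 15·(-3)^j = -2^{j+1} − 9·(-3)^j = -2^{j+1} + 3·(-3)^{j+1}.
By induction, x_n = -2^n + 3·(-3)^n for all n ≥ 1.

x_n = -2^n + 3·(-3)^n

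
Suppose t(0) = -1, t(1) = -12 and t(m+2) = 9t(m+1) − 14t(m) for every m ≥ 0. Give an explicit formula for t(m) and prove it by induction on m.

Claim: t(m) = 2^m − 2·7^m.

Base cases: t(0) = -1 and 2^0 − 2·7^0 = -1; t(1) = -12 and 2^1 − 2·7^1 = -12.
Assume t(j) = 2^j − 2·7^j for all 0 ≤ j ≤ r, where r ≥ 1.
Then t(r+1) = 9t(r) − 14t(r−1) = 9·(2^r − 2·7^r) − 14·(2^{r−1} − 2·7^{r−1}) = (9·2 − 14)2^{r−1} − 2·(9·7 − 14)7^{r−1} = 4·2^{r−1} − 98·7^{r−1} = 2^{r+1} − 2·7^{r+1}.
Hence t(m) = 2^m − 2·7^m for every m ≥ 0, by strong induction.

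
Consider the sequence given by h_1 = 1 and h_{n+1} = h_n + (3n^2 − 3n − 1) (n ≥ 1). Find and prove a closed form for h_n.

Claim: h_n = n^3 − 3n^2 + n + 2.

Base case: h_1 = 1, and 1^3 − 3·1^2 + 1 + 2 = 1.
Assume h_r = r^3 − 3r^2 + r + 2.
Then h_{r+1} = h_r + (3r^2 − 3r − 1) = (r^3 − 3r^2 + r + 2) + (3r^2 − 3r − 1) = r^3 − 2r + 1,
and (r+1)^3 − 3·(r+1)^2 + (r+1) + 2 = r^3 − 2r + 1.
By induction, h_n = n^3 − 3n^2 + n + 2 for all n ≥ 1.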